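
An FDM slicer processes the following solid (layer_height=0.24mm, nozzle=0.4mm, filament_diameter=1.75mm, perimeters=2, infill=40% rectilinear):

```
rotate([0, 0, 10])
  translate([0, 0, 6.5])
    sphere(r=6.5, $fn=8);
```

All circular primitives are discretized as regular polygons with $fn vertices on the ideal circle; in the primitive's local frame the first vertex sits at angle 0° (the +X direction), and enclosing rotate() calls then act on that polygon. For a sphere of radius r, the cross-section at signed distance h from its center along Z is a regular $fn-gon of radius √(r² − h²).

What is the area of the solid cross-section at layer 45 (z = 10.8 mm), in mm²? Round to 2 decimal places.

At z = 10.8 mm: the r=6.5 sphere contributes a regular 8-gon of circumradius √(6.5²−4.3²) = 4.874 (area = (8/2)·4.874²·sin(360°/8) = 67.20 mm²); (rotated 10° about Z; rotation is an isometry so areas/perimeters/island counts are preserved). Overall, the cross-section is a single solid region. Net area = 67.20 mm².

67.20 mm²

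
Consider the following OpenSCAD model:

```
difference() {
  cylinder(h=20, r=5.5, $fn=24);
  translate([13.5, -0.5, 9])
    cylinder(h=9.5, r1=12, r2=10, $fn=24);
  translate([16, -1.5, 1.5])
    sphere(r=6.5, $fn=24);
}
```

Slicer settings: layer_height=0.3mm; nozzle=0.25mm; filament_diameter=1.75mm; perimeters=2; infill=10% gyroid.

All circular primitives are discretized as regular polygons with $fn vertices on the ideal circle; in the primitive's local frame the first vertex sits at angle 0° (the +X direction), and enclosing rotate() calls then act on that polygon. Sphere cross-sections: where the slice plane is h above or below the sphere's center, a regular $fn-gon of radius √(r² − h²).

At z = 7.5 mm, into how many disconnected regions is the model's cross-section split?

1

At z = 7.5 mm: the cylinder: section is a regular 24-gon, circumradius r=5.5; the cone at (13.5, -0.5) does not reach this height (z outside [9, 18.5]); the sphere at (16, -1.5): section is a regular 24-gon, circumradius = √(r²−h²) = √(6.5²−6²) = 2.500; Subtracting the remaining from the first: starting from the r=5.5 cylinder, the r=6.5 sphere at (16, -1.5) misses the remaining region (no effect) — 1 connected region. The result has 1 disconnected region.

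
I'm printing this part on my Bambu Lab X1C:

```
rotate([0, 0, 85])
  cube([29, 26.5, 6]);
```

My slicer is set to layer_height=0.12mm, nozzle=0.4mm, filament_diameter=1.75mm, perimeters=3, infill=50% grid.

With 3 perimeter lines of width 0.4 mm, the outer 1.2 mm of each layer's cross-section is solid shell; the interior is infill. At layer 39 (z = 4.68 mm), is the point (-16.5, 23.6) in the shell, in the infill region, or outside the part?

At z = 4.68 mm: the cube (footprint 29×26.5) is included at this height; (rotated 85° about Z; rotation is an isometry so areas/perimeters/island counts are preserved). Overall, the cross-section is a single solid region. Undo the 85° rotation: the query point maps to (22.072, 18.494) in the un-rotated model frame. The nearest boundary edge runs (29.00, 0.00)→(29.00, 26.50); distance from the point to it = 6.93 mm. The point is inside the cross-section and 6.93 mm from the nearest boundary — more than the 1.2 mm shell width (3 × 0.4), so it's in the infill interior.

infill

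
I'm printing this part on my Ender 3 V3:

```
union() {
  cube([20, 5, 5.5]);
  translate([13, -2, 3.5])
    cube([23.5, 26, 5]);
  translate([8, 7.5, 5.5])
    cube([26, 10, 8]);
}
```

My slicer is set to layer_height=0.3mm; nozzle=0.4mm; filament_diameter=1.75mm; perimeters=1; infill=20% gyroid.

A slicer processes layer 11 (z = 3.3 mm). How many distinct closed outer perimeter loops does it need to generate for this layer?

At z = 3.3 mm: the cube is present — its section is the full 20×5 rectangle; the cube at (13, -2) is not intersected at this z (z outside [3.5, 8.5]); the cube at (8, 7.5) does not reach this height (z outside [5.5, 13.5]); Taking the union: only the 20×5 cube is present, so the union is just that shape — 1 connected region. The result has 1 disconnected region.

1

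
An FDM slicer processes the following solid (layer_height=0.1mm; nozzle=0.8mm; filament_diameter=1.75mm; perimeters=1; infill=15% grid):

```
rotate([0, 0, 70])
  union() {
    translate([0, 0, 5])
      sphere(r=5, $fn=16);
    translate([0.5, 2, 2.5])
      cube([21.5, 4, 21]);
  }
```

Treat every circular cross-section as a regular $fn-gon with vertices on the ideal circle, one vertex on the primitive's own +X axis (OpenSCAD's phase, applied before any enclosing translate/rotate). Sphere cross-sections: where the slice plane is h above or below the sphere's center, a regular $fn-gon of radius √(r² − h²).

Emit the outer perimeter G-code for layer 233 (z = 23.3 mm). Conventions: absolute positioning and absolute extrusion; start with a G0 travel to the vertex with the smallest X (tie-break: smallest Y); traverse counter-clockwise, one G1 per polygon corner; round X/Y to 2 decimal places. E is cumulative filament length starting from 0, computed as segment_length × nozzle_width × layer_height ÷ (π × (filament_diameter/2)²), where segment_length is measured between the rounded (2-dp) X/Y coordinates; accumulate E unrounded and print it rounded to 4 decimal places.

At z = 23.3 mm: the sphere does not reach this height (|z−center|=18.300 > r=5); the cube at (0.5, 2) is present — its section is the full 21.5×4 rectangle; Combining (union): only the 21.5×4 cube at (0.5, 2) is present, so the union is just that shape — 1 connected region; (whole slice rotated 70° about Z — lengths, areas and connectivity unchanged). The outline is a single polygon with 4 vertices. Extrusion per mm of travel: 0.8 × 0.1 / (π × 0.875²) = 0.033260. Accumulating E over each segment gives final E = 1.6969.

G0 X-5.47 Y2.52 Z23.30
G1 X-1.71 Y1.15 E0.1331
G1 X5.65 Y21.36 E0.8485
G1 X1.89 Y22.73 E0.9816
G1 X-5.47 Y2.52 E1.6969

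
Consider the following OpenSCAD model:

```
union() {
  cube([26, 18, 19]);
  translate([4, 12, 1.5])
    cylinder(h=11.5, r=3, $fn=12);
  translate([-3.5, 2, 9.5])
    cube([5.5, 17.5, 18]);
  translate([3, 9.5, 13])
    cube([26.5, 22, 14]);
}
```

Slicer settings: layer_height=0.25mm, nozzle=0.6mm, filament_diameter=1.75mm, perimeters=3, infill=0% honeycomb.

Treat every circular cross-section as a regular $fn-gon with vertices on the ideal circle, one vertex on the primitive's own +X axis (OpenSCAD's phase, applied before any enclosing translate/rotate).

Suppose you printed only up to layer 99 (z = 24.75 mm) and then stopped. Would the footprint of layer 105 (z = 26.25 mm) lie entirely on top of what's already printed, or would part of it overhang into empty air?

Compare the two slices. At z = 24.75: the cube is not intersected at this z (z outside [0, 19]); the cylinder at (4, 12) is not intersected at this z (z outside [1.5, 13]); the 5.5×17.5 cube at (-3.5, 2) contributes its full rectangle (area 96.25 mm²); the cube at (3, 9.5) is present — its section is the full 26.5×22 rectangle (area 583.00 mm²); Combining (union): the 2 present regions are separate (no shared area or edge), so areas and boundary lengths simply add and each stays a separate island — area = 679.25 mm². At z = 26.25: the cube does not reach this height (z outside [0, 19]); the cylinder at (4, 12) is not intersected at this z (z outside [1.5, 13]); the cube at (-3.5, 2) (footprint 5.5×17.5) is included at this height (area 96.25 mm²); the 26.5×22 cube at (3, 9.5) contributes its full rectangle (area 583.00 mm²); Taking the union: the 2 present regions are separate (no shared area or edge), so areas and boundary lengths simply add and each stays a separate island — area = 679.25 mm². Checking containment: the cross-section at z = 26.25 is a subset of the cross-section at z = 24.75.

entirely on top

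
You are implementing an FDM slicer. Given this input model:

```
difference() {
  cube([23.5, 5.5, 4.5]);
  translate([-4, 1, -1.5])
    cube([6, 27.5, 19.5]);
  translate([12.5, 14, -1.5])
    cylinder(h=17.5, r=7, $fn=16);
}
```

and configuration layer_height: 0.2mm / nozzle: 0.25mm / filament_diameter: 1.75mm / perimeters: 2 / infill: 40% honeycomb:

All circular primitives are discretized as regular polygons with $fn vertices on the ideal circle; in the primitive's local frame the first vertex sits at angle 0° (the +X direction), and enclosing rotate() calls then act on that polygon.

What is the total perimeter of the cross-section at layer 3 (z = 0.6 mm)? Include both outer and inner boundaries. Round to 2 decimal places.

At z = 0.6 mm: the cube (footprint 23.5×5.5) is included at this height (perimeter 58.00 mm); the cube at (-4, 1) is present — its section is the full 6×27.5 rectangle (perimeter 67.00 mm); the cylinder at (12.5, 14): section is a regular 16-gon, circumradius r=7 (perimeter = 2·16·7.000·sin(180°/16) = 43.70 mm); After the difference (first − rest): starting from the 23.5×5.5 cube, the 6×27.5 cube at (-4, 1) partially overlaps it — only the 9.00 mm² overlap (of its 165.00 mm²) is removed, clipping the outline; the r=7 cylinder at (12.5, 14) misses the remaining region (no effect) — boundary = 58.00 mm. Overall, the cross-section is a single solid region. Total boundary length (outer) = 58.00 mm.

58.00 mm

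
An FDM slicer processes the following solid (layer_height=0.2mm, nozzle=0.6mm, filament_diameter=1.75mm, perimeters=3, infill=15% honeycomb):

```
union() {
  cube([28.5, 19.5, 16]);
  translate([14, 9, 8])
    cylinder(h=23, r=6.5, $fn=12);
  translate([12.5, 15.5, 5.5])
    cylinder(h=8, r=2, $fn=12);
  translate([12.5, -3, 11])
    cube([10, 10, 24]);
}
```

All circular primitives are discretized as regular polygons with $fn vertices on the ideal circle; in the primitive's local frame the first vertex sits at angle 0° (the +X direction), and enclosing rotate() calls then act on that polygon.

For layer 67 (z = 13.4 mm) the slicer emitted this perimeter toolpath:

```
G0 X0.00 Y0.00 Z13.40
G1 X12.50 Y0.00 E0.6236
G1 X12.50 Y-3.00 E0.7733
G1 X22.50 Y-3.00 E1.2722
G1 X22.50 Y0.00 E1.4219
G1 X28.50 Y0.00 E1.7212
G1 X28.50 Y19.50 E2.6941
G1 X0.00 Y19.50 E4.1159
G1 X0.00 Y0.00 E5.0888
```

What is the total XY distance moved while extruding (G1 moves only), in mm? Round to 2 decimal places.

Sum the Euclidean lengths of each G1 segment: total = 102.00 mm.

102.00 mm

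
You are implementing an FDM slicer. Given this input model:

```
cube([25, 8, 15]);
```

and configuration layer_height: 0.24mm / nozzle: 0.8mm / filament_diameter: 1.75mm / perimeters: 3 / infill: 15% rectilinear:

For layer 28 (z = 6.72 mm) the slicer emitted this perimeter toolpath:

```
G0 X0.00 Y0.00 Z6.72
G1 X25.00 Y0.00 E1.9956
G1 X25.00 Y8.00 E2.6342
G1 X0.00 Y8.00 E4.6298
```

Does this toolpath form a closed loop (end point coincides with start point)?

no

Start point (G0): (0.00, 0.00). End point (last G1): the path does not return to the start — open.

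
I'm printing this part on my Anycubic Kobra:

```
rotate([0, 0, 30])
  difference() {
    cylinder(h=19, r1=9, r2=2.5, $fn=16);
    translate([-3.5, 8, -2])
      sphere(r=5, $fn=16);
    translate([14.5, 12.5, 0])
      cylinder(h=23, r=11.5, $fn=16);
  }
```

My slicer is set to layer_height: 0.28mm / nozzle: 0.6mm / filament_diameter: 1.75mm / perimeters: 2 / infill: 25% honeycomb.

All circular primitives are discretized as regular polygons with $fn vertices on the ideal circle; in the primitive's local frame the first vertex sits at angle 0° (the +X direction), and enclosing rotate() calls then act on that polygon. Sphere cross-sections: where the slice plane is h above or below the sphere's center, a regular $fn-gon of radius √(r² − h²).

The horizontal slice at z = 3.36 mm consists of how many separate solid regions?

At z = 3.36 mm: the cone (r1=9→r2=2.5) has section circumradius 7.851 here — a regular 16-gon; the sphere at (-3.5, 8) is not intersected at this z (|z−center|=5.360 > r=5); the r=11.5 cylinder at (14.5, 12.5) gives a regular 16-gon of circumradius 11.5 (constant along its height); After the difference (first − rest): starting from the cone, the r=11.5 cylinder at (14.5, 12.5) misses the remaining region (no effect) — 1 connected region; (rotated 30° about Z; rotation is an isometry so areas/perimeters/island counts are preserved). The result has 1 disconnected region.

1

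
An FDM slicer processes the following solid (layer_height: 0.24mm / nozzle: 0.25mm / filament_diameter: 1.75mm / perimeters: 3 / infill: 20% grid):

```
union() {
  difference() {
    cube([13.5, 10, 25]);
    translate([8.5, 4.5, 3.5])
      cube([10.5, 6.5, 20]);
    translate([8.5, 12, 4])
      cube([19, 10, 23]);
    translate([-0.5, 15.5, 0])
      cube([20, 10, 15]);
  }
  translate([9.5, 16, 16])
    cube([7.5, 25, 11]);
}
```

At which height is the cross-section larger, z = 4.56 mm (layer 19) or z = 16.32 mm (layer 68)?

Layer 19 (z = 4.56): the cube is present — its section is the full 13.5×10 rectangle (area 135.00 mm²); the cube at (8.5, 4.5) is present — its section is the full 10.5×6.5 rectangle (area 68.25 mm²); the 19×10 cube at (8.5, 12) contributes its full rectangle (area 190.00 mm²); the cube at (-0.5, 15.5) is present — its section is the full 20×10 rectangle (area 200.00 mm²); Taking the first minus the rest: starting from the 13.5×10 cube (135.00 mm²), the 10.5×6.5 cube at (8.5, 4.5) partially overlaps it — only the 27.50 mm² overlap (of its 68.25 mm²) is removed, clipping the outline; the 19×10 cube at (8.5, 12) misses the remaining region (no effect); the 20×10 cube at (-0.5, 15.5) misses the remaining region (no effect) — area = 107.50 mm²; the cube at (9.5, 16) is absent (z outside [16, 27]); Taking the union: only that combined region is present, so the union is just that shape — area = 107.50 mm². So its area = 107.50 mm². Layer 68 (z = 16.32): the cube (footprint 13.5×10) is included at this height (area 135.00 mm²); the cube at (8.5, 4.5) (footprint 10.5×6.5) is included at this height (area 68.25 mm²); the cube at (8.5, 12) (footprint 19×10) is included at this height (area 190.00 mm²); the cube at (-0.5, 15.5) does not reach this height (z outside [0, 15]); Taking the first minus the rest: starting from the 13.5×10 cube (135.00 mm²), the 10.5×6.5 cube at (8.5, 4.5) partially overlaps it — only the 27.50 mm² overlap (of its 68.25 mm²) is removed, clipping the outline; the 19×10 cube at (8.5, 12) misses the remaining region (no effect) — area = 107.50 mm²; the 7.5×25 cube at (9.5, 16) contributes its full rectangle (area 187.50 mm²); Taking the union: the 2 present regions are separate (no shared area or edge), so areas and boundary lengths simply add and each stays a separate island — area = 295.00 mm². So its area = 295.00 mm². Layer 68 is larger (295.00 vs 107.50 mm²).

layer 68 (z = 16.32 mm)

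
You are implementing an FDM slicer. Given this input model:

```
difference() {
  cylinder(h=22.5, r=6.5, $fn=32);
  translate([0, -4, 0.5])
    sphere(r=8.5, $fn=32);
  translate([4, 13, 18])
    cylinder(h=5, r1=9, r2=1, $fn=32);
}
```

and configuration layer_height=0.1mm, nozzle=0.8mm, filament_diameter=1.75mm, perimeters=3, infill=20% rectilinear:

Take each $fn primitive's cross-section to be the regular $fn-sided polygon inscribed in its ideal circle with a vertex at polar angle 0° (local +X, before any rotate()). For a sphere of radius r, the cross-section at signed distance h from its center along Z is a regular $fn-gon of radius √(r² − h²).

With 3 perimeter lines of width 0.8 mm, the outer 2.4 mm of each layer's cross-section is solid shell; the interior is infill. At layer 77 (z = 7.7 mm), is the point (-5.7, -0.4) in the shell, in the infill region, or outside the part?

shell

At z = 7.7 mm: the cylinder: section is a regular 32-gon, circumradius r=6.5; the r=8.5 sphere at (0, -4) slices to a regular 32-gon of circumradius 4.518 (√(r²−h²) with h=7.2 from center); the cone at (4, 13) is absent (z outside [18, 23]); Subtracting the remaining from the first: starting from the r=6.5 cylinder, the r=8.5 sphere at (0, -4) partially overlaps it — only the 49.03 mm² overlap (of its 63.71 mm²) is removed, clipping the outline — 1 connected region. Overall, the cross-section is a single solid region. The nearest boundary edge runs (-6.38, -1.27)→(-6.50, 0.00); distance from the point to it = 0.76 mm. The point is inside the cross-section, 0.76 mm from the nearest boundary — within the 2.4 mm shell band (3 × 0.8).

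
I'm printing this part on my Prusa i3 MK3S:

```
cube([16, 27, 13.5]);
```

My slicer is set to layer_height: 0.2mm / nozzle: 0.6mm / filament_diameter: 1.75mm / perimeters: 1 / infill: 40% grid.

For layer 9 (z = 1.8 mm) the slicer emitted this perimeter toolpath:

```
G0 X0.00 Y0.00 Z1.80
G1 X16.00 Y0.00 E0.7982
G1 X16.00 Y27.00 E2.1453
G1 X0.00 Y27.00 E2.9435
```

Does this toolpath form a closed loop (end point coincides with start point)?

no

Start point (G0): (0.00, 0.00). End point (last G1): the path does not return to the start — open.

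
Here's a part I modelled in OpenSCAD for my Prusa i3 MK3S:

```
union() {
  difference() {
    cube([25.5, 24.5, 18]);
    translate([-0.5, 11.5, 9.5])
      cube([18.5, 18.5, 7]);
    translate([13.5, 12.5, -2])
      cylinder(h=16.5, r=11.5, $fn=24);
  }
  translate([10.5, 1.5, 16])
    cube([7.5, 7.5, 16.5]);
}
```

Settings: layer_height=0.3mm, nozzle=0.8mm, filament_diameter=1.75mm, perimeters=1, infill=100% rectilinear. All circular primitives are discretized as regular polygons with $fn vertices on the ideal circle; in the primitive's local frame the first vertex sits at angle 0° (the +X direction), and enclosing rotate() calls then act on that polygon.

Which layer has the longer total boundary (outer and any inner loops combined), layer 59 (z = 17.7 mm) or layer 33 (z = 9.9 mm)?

Layer 59 (z = 17.7): the 25.5×24.5 cube contributes its full rectangle (perimeter 100.00 mm); the cube at (-0.5, 11.5) does not reach this height (z outside [9.5, 16.5]); the cylinder at (13.5, 12.5) does not reach this height (z outside [-2, 14.5]); Taking the first minus the rest: none of the subtracted shapes is present at this height, so the 25.5×24.5 cube is unchanged — boundary = 100.00 mm; the cube at (10.5, 1.5) (footprint 7.5×7.5) is included at this height (perimeter 30.00 mm); Combining (union): the 7.5×7.5 cube at (10.5, 1.5) lies entirely inside the result so far, so the union is just the result so far — boundary = 100.00 mm. So its perimeter = 100.00 mm. Layer 33 (z = 9.9): the cube is present — its section is the full 25.5×24.5 rectangle (perimeter 100.00 mm); the 18.5×18.5 cube at (-0.5, 11.5) contributes its full rectangle (perimeter 74.00 mm); the r=11.5 cylinder at (13.5, 12.5) contributes a regular 24-gon of circumradius 11.5 (perimeter = 2·24·11.500·sin(180°/24) = 72.05 mm); After the difference (first − rest): starting from the 25.5×24.5 cube, the 18.5×18.5 cube at (-0.5, 11.5) partially overlaps it — only the 234.00 mm² overlap (of its 342.25 mm²) is removed, clipping the outline; the r=11.5 cylinder at (13.5, 12.5) partially overlaps it — only the 242.04 mm² overlap (of its 410.75 mm²) is removed, clipping the outline — boundary = 121.03 mm; the cube at (10.5, 1.5) is absent (z outside [16, 32.5]); Merging all regions: only that combined region is present, so the union is just that shape — boundary = 121.03 mm. So its perimeter = 121.03 mm. Layer 33 is larger (121.03 vs 100.00 mm).

layer 33 (z = 9.9 mm)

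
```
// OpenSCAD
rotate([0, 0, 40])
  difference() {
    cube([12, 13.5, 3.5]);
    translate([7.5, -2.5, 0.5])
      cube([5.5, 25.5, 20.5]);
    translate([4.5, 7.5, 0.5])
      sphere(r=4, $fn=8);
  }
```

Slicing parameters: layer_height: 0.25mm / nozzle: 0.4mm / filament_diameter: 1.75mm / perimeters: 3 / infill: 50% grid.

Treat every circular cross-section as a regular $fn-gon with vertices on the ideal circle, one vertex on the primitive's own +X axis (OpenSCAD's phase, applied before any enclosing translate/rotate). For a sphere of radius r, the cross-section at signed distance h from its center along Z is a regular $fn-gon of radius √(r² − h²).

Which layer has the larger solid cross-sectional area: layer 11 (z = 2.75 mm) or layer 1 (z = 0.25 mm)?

Layer 11 (z = 2.75): the cube is present — its section is the full 12×13.5 rectangle (area 162.00 mm²); the cube at (7.5, -2.5) is present — its section is the full 5.5×25.5 rectangle (area 140.25 mm²); the sphere at (4.5, 7.5): section is a regular 8-gon, circumradius = √(r²−h²) = √(4²−2.25²) = 3.307 (area = (8/2)·3.307²·sin(360°/8) = 30.94 mm²); Subtracting the remaining from the first: starting from the 12×13.5 cube (162.00 mm²), the 5.5×25.5 cube at (7.5, -2.5) partially overlaps it — only the 60.75 mm² overlap (of its 140.25 mm²) is removed, clipping the outline; the r=4 sphere at (4.5, 7.5) partially overlaps it — only the 30.71 mm² overlap (of its 30.94 mm²) is removed, clipping the outline — area = 70.54 mm²; (rotated 40° about Z; rotation is an isometry so areas/perimeters/island counts are preserved). So its area = 70.54 mm². Layer 1 (z = 0.25): the cube (footprint 12×13.5) is included at this height (area 162.00 mm²); the cube at (7.5, -2.5) does not reach this height (z outside [0.5, 21]); the r=4 sphere at (4.5, 7.5) slices to a regular 8-gon of circumradius 3.992 (√(r²−h²) with h=0.25 from center) (area = (8/2)·3.992²·sin(360°/8) = 45.08 mm²); After the difference (first − rest): starting from the 12×13.5 cube (162.00 mm²), the r=4 sphere at (4.5, 7.5) lies wholly inside it (removes its full 45.08 mm² and its 24.44 mm outline becomes a hole wall) — area = 116.92 mm²; (rotated 40° about Z; rotation is an isometry so areas/perimeters/island counts are preserved). So its area = 116.92 mm². Layer 1 is larger (116.92 vs 70.54 mm²).

layer 1 (z = 0.25 mm)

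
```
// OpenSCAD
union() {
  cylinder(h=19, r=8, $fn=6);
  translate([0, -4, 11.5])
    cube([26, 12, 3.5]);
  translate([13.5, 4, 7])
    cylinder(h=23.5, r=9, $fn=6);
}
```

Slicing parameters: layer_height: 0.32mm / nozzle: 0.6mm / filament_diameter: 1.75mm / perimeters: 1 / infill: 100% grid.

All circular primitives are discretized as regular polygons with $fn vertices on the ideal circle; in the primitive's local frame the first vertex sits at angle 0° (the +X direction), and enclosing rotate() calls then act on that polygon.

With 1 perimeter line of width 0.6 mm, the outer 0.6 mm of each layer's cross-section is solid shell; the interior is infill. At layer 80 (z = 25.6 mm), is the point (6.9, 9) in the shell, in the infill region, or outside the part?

outside

At z = 25.6 mm: the cylinder does not reach this height (z outside [0, 19]); the cube at (0, -4) does not reach this height (z outside [11.5, 15]); the r=9 cylinder at (13.5, 4) contributes a regular 6-gon of circumradius 9; Taking the union: only the r=9 cylinder at (13.5, 4) is present, so the union is just that shape — 1 connected region. Overall, the cross-section is a single solid region. The nearest boundary edge runs (9.00, 11.79)→(4.50, 4.00); distance from the point to it = 0.42 mm. The point is not inside any of the regions above, so it lies outside the cross-section (0.42 mm from the nearest boundary).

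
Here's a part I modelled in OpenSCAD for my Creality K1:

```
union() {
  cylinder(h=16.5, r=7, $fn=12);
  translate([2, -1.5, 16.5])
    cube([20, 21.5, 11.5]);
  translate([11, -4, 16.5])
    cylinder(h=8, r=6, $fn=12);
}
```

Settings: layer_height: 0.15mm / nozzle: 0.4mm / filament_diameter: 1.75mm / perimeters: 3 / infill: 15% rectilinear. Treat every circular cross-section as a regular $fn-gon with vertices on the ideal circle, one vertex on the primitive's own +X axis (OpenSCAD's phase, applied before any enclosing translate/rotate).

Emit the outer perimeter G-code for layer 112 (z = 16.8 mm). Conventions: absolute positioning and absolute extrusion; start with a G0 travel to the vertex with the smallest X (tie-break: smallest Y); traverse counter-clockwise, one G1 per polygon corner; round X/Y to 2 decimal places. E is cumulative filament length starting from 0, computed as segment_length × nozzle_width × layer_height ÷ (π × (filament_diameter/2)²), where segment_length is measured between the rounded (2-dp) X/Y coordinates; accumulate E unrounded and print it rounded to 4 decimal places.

G0 X2.00 Y-1.50 Z16.80
G1 X5.67 Y-1.50 E0.0915
G1 X5.00 Y-4.00 E0.1561
G1 X5.80 Y-7.00 E0.2336
G1 X8.00 Y-9.20 E0.3112
G1 X11.00 Y-10.00 E0.3886
G1 X14.00 Y-9.20 E0.4661
G1 X16.20 Y-7.00 E0.5437
G1 X17.00 Y-4.00 E0.6211
G1 X16.33 Y-1.50 E0.6857
G1 X22.00 Y-1.50 E0.8271
G1 X22.00 Y20.00 E1.3635
G1 X2.00 Y20.00 E1.8624
G1 X2.00 Y-1.50 E2.3987

At z = 16.8 mm: the cylinder is not intersected at this z (z outside [0, 16.5]); the cube at (2, -1.5) (footprint 20×21.5) is included at this height; the r=6 cylinder at (11, -4) gives a regular 12-gon of circumradius 6 (constant along its height); Taking the union: the regions partially overlap (shared area 25.67 mm²), so overlapping operands fuse into one piece — 1 connected region. The outline is a single polygon with 13 vertices. Extrusion per mm of travel: 0.4 × 0.15 / (π × 0.875²) = 0.024945. Accumulating E over each segment gives final E = 2.3987.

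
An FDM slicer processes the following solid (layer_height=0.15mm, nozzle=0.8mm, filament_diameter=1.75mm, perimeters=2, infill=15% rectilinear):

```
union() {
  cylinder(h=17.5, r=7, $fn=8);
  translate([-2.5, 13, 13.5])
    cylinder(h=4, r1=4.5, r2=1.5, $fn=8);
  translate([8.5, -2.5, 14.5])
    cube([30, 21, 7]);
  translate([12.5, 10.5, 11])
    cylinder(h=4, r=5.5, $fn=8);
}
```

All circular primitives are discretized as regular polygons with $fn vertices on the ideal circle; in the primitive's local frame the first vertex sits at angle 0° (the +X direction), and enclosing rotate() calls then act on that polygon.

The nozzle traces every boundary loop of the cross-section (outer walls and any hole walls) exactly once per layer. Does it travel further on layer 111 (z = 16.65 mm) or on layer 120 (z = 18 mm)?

layer 111 (z = 16.65 mm)

Layer 111 (z = 16.65): the r=7 cylinder gives a regular 8-gon of circumradius 7 (constant along its height) (perimeter = 2·8·7.000·sin(180°/8) = 42.86 mm); the cone at (-2.5, 13): at t=0.787 of its height the radius interpolates to r₁+(r₂−r₁)t = 2.138, giving a regular 8-gon of that circumradius (perimeter = 2·8·2.138·sin(180°/8) = 13.09 mm); the 30×21 cube at (8.5, -2.5) contributes its full rectangle (perimeter 102.00 mm); the cylinder at (12.5, 10.5) is not intersected at this z (z outside [11, 15]); Taking the union: the 3 present regions are separate (no shared area or edge), so areas and boundary lengths simply add and each stays a separate island — boundary = 157.95 mm. So its perimeter = 157.95 mm. Layer 120 (z = 18): the cylinder is not intersected at this z (z outside [0, 17.5]); the cone at (-2.5, 13) does not reach this height (z outside [13.5, 17.5]); the cube at (8.5, -2.5) (footprint 30×21) is included at this height (perimeter 102.00 mm); the cylinder at (12.5, 10.5) does not reach this height (z outside [11, 15]); Merging all regions: only the 30×21 cube at (8.5, -2.5) is present, so the union is just that shape — boundary = 102.00 mm. So its perimeter = 102.00 mm. Layer 111 is larger (157.95 vs 102.00 mm).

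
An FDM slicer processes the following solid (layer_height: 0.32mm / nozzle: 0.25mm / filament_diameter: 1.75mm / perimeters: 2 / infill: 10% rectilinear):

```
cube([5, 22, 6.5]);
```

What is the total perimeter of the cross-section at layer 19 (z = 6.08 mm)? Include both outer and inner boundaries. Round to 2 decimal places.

54.00 mm

At z = 6.08 mm: the cube is present — its section is the full 5×22 rectangle (perimeter 54.00 mm). Overall, the cross-section is a single solid region. Total boundary length (outer) = 54.00 mm.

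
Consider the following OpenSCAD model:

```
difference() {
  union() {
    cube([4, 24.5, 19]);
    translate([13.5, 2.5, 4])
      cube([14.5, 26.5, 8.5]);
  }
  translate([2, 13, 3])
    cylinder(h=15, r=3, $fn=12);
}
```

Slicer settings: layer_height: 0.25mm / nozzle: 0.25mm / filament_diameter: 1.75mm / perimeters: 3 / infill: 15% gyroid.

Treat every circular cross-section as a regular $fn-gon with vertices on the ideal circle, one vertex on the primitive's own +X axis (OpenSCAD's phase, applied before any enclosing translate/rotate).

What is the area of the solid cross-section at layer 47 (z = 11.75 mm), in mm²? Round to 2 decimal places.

460.76 mm²

At z = 11.75 mm: the cube is present — its section is the full 4×24.5 rectangle (area 98.00 mm²); the cube at (13.5, 2.5) (footprint 14.5×26.5) is included at this height (area 384.25 mm²); Taking the union: the 2 present regions are separate (no shared area or edge), so areas and boundary lengths simply add and each stays a separate island — area = 482.25 mm²; the r=3 cylinder at (2, 13) contributes a regular 12-gon of circumradius 3 (area = (12/2)·3.000²·sin(360°/12) = 27.00 mm²); Taking the first minus the rest: starting from the result so far (482.25 mm²), the r=3 cylinder at (2, 13) partially overlaps it — only the 21.49 mm² overlap (of its 27.00 mm²) is removed, clipping the outline — area = 460.76 mm². Overall, the cross-section has 3 separate islands. Net area = 460.76 mm².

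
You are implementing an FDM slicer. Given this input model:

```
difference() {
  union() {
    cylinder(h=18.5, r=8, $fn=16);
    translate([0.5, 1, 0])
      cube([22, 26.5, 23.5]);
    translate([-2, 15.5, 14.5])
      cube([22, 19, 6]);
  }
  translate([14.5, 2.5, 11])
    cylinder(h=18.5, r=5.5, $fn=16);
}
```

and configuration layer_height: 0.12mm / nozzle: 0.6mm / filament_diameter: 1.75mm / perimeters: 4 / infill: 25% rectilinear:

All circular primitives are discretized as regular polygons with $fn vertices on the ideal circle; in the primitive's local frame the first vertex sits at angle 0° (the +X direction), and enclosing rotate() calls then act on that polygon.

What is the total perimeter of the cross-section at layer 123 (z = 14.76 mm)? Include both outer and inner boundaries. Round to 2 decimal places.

150.61 mm

At z = 14.76 mm: the r=8 cylinder gives a regular 16-gon of circumradius 8 (constant along its height) (perimeter = 2·16·8.000·sin(180°/16) = 49.94 mm); the cube at (0.5, 1) is present — its section is the full 22×26.5 rectangle (perimeter 97.00 mm); the 22×19 cube at (-2, 15.5) contributes its full rectangle (perimeter 82.00 mm); Taking the union: the regions partially overlap (shared area 271.61 mm²), so the edge portions inside another operand are dropped and the merged outline is re-measured after clipping — boundary = 140.79 mm; the r=5.5 cylinder at (14.5, 2.5) gives a regular 16-gon of circumradius 5.5 (constant along its height) (perimeter = 2·16·5.500·sin(180°/16) = 34.34 mm); After the difference (first − rest): starting from that combined region, the r=5.5 cylinder at (14.5, 2.5) partially overlaps it — only the 62.36 mm² overlap (of its 92.61 mm²) is removed, clipping the outline — boundary = 150.61 mm. Overall, the cross-section is a single solid region. Total boundary length (outer) = 150.61 mm.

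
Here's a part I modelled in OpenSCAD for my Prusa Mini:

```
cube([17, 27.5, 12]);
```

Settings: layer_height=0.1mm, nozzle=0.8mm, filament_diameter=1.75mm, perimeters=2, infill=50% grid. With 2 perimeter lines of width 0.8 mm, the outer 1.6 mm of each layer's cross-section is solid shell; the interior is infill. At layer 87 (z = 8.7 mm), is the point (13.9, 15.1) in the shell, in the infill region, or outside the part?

infill

At z = 8.7 mm: the cube (footprint 17×27.5) is included at this height. Overall, the cross-section is a single solid region. The nearest boundary edge runs (17.00, 0.00)→(17.00, 27.50); distance from the point to it = 3.10 mm. The point is inside the cross-section and 3.10 mm from the nearest boundary — more than the 1.6 mm shell width (2 × 0.8), so it's in the infill interior.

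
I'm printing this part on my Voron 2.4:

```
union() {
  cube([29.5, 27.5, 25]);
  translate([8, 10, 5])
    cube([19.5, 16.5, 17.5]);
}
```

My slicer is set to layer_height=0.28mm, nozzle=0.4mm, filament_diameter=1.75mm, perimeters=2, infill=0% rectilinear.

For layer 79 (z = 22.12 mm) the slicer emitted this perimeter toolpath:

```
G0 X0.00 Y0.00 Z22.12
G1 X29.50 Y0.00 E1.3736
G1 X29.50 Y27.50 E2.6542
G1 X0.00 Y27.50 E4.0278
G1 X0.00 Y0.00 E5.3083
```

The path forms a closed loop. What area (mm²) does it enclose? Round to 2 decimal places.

Apply the shoelace formula to the sequence of (X, Y) vertices; enclosed area = 811.25 mm².

811.25 mm²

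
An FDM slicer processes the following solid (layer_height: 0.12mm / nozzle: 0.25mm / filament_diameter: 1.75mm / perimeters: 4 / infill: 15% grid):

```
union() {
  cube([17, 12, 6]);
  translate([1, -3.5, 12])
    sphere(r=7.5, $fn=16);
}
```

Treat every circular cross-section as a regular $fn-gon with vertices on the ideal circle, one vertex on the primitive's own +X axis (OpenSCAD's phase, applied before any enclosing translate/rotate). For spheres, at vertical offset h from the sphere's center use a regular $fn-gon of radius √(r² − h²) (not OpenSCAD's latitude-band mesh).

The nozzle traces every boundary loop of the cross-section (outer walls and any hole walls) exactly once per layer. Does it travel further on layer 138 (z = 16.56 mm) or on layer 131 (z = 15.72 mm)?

layer 131 (z = 15.72 mm)

Layer 138 (z = 16.56): the cube does not reach this height (z outside [0, 6]); the r=7.5 sphere at (1, -3.5) slices to a regular 16-gon of circumradius 5.955 (√(r²−h²) with h=4.56 from center) (perimeter = 2·16·5.955·sin(180°/16) = 37.17 mm); Taking the union: only the r=7.5 sphere at (1, -3.5) is present, so the union is just that shape — boundary = 37.17 mm. So its perimeter = 37.17 mm. Layer 131 (z = 15.72): the cube does not reach this height (z outside [0, 6]); the r=7.5 sphere at (1, -3.5) contributes a regular 16-gon of circumradius √(7.5²−3.72²) = 6.512 (perimeter = 2·16·6.512·sin(180°/16) = 40.66 mm); Merging all regions: only the r=7.5 sphere at (1, -3.5) is present, so the union is just that shape — boundary = 40.66 mm. So its perimeter = 40.66 mm. Layer 131 is larger (40.66 vs 37.17 mm).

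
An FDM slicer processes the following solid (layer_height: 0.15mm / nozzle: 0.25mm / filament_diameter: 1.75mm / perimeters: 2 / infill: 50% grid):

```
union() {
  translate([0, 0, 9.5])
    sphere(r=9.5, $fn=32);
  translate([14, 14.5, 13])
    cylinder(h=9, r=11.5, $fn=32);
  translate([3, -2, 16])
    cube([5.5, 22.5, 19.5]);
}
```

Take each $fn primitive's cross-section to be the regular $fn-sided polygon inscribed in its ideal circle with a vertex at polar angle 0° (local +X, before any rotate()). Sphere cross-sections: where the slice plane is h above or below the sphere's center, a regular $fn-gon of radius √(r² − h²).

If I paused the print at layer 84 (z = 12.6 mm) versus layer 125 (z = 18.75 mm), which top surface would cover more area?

layer 125 (z = 18.75 mm)

Layer 84 (z = 12.6): the r=9.5 sphere slices to a regular 32-gon of circumradius 8.980 (√(r²−h²) with h=3.1 from center) (area = (32/2)·8.980²·sin(360°/32) = 251.71 mm²); the cylinder at (14, 14.5) is absent (z outside [13, 22]); the cube at (3, -2) is absent (z outside [16, 35.5]); Taking the union: only the r=9.5 sphere is present, so the union is just that shape — area = 251.71 mm². So its area = 251.71 mm². Layer 125 (z = 18.75): the r=9.5 sphere slices to a regular 32-gon of circumradius 2.165 (√(r²−h²) with h=9.25 from center) (area = (32/2)·2.165²·sin(360°/32) = 14.63 mm²); the r=11.5 cylinder at (14, 14.5) contributes a regular 32-gon of circumradius 11.5 (area = (32/2)·11.500²·sin(360°/32) = 412.81 mm²); the 5.5×22.5 cube at (3, -2) contributes its full rectangle (area 123.75 mm²); Combining (union): the regions partially overlap — summed areas 551.19 mm² minus the doubly-counted overlap 73.15 mm² gives 478.04 mm² — area = 478.04 mm². So its area = 478.04 mm². Layer 125 is larger (478.04 vs 251.71 mm²).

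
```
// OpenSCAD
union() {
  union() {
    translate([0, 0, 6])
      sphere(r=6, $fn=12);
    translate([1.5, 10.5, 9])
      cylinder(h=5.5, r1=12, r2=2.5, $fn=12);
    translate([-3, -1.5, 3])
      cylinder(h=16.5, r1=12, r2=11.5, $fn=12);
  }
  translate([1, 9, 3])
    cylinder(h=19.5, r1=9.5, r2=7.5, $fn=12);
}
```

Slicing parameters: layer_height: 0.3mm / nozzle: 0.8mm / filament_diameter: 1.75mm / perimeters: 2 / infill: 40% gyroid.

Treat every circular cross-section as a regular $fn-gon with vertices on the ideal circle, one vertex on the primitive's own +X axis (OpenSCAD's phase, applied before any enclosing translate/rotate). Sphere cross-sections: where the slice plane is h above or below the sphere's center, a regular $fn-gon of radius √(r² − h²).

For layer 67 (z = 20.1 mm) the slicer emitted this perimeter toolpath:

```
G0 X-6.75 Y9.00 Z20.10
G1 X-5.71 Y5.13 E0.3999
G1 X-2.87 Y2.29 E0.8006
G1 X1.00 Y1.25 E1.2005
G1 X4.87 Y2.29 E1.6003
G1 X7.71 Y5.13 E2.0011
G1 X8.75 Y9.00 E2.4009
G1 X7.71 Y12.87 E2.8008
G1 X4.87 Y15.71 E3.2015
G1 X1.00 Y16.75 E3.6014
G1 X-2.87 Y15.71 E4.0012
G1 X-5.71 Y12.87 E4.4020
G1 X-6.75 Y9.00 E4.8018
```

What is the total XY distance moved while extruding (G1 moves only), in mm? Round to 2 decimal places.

Sum the Euclidean lengths of each G1 segment: total = 48.12 mm.

48.12 mm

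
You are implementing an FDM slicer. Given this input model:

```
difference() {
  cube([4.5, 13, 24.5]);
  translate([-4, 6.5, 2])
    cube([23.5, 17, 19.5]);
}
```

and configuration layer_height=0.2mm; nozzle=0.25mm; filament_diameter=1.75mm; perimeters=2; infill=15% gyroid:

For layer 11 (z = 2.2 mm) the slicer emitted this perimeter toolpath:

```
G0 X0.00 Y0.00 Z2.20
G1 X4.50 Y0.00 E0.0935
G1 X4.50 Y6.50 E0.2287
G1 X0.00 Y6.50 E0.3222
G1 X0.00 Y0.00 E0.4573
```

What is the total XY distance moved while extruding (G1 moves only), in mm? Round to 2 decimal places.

22.00 mm

Sum the Euclidean lengths of each G1 segment: total = 22.00 mm.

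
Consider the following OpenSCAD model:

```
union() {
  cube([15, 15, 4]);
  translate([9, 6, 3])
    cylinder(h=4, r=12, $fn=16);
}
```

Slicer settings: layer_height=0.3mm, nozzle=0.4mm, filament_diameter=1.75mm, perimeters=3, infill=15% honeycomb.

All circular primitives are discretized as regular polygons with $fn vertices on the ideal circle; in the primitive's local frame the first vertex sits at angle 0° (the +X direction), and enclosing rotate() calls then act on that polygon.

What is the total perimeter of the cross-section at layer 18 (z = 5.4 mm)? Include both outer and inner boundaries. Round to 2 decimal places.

74.91 mm

At z = 5.4 mm: the cube does not reach this height (z outside [0, 4]); the r=12 cylinder at (9, 6) contributes a regular 16-gon of circumradius 12 (perimeter = 2·16·12.000·sin(180°/16) = 74.91 mm); Taking the union: only the r=12 cylinder at (9, 6) is present, so the union is just that shape — boundary = 74.91 mm. Overall, the cross-section is a single solid region. Total boundary length (outer) = 74.91 mm.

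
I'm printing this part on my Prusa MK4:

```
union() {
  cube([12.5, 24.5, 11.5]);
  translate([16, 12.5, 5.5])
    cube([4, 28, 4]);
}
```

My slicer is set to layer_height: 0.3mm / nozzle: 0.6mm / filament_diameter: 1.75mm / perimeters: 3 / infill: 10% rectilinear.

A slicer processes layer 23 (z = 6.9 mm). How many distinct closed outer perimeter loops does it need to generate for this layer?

At z = 6.9 mm: the 12.5×24.5 cube contributes its full rectangle; the 4×28 cube at (16, 12.5) contributes its full rectangle; Combining (union): the 2 present regions are separate (no shared area or edge), so areas and boundary lengths simply add and each stays a separate island — 2 connected regions. The result has 2 disconnected regions.

2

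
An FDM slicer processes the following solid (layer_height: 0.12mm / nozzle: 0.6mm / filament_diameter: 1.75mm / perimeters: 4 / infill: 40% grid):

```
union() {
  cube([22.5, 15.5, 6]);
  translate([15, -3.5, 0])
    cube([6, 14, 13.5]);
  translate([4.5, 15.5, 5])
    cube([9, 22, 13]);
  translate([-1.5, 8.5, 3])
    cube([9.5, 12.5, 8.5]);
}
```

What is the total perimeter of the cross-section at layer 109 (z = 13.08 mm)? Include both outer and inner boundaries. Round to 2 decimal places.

102.00 mm

At z = 13.08 mm: the cube is not intersected at this z (z outside [0, 6]); the cube at (15, -3.5) (footprint 6×14) is included at this height (perimeter 40.00 mm); the cube at (4.5, 15.5) is present — its section is the full 9×22 rectangle (perimeter 62.00 mm); the cube at (-1.5, 8.5) is not intersected at this z (z outside [3, 11.5]); Combining (union): the 2 present regions are separate (no shared area or edge), so areas and boundary lengths simply add and each stays a separate island — boundary = 102.00 mm. Overall, the cross-section has 2 separate islands. Total boundary length (outer) = 102.00 mm.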